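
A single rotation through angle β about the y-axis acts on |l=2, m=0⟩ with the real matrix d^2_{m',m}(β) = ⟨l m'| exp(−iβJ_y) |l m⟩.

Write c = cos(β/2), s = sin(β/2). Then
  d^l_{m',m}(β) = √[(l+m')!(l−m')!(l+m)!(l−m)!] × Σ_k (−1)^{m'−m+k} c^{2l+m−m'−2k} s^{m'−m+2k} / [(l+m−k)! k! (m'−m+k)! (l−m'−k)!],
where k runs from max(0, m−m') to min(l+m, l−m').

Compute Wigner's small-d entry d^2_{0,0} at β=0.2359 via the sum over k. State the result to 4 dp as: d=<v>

d^2_{0,0}(β=0.2359) via Wigner's sum:
c=cos(0.2359/2)=0.993052, s=sin(0.2359/2)=0.117677; N=√[2·2·2·2]=4.000000
k: max(0,(0)−(0))=0 … min(2+(0),2−(0))=2
  k=0: (−1)^0·4.0000/(4)·0.9931^4·0.1177^0 = +0.972496
  k=1: (−1)^1·4.0000/(1)·0.9931^2·0.1177^2 = -0.054624
  k=2: (−1)^2·4.0000/(4)·0.9931^0·0.1177^4 = +0.000192
d^2_{0,0}(0.2359) = +0.972496 -0.054624 +0.000192 = +0.918064

d=0.9181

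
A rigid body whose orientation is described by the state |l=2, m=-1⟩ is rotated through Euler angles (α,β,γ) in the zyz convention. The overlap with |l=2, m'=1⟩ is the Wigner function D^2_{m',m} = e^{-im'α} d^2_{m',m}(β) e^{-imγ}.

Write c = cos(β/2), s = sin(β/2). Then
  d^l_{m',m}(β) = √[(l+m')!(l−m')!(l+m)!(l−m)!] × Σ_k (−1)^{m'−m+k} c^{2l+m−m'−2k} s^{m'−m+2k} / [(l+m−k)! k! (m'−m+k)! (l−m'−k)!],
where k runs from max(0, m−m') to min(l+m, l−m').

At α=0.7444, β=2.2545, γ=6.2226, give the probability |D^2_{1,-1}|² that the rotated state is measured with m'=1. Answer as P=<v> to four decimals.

D^2_{1,-1}(0.7444,2.2545,6.2226) = e^{-i·1·0.7444}·d^2_{1,-1}(2.2545)·e^{-i·-1·6.2226}. Compute d first:
Half-angle: c=0.429145, s=0.903235. N=√(6·1·1·6)=6.000000
The bounds max(0,m−m')=0 and min(l+m,l−m')=1 give 2 terms
  k=0: (−1)^2·6.0000/(2)·0.4291^2·0.9032^2 = +0.450746
  k=1: (−1)^3·6.0000/(6)·0.4291^0·0.9032^4 = -0.665586
d^2_{1,-1}(2.2545) = +0.450746 -0.665586 = -0.214839
|D^2_{1,-1}|² = |d^2_{1,-1}(β)|² = (-0.214839)² = 0.046156 (the z-rotation phases have unit modulus)

P=0.0462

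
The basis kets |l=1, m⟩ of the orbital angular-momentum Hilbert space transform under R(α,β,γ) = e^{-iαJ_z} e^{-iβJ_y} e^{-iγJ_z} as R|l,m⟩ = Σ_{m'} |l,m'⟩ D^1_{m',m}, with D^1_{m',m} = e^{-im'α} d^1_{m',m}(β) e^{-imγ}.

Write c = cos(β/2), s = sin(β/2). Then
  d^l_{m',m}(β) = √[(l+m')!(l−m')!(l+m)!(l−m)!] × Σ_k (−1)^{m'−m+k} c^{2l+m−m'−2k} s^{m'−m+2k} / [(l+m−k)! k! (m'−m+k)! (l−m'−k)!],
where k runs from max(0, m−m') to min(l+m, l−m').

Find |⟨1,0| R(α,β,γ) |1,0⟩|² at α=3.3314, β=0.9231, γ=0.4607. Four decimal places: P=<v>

P=0.3640

D^1_{0,0}(3.3314,0.9231,0.4607) = e^{-i·0·3.3314}·d^1_{0,0}(0.9231)·e^{-i·0·0.4607}. Compute d first:
Half-angle: c=0.895363, s=0.445336. N=√(1·1·1·1)=1.000000
Admissible k: 0..1 (factorial args all ≥0)
  k=0: (−1)^0·1.0000/(1)·0.8954^2·0.4453^0 = +0.801675
  k=1: (−1)^1·1.0000/(1)·0.8954^0·0.4453^2 = -0.198325
d^1_{0,0}(0.9231) = +0.801675 -0.198325 = +0.603351
|D^1_{0,0}|² = |d^1_{0,0}(β)|² = (+0.603351)² = 0.364032 (the z-rotation phases have unit modulus)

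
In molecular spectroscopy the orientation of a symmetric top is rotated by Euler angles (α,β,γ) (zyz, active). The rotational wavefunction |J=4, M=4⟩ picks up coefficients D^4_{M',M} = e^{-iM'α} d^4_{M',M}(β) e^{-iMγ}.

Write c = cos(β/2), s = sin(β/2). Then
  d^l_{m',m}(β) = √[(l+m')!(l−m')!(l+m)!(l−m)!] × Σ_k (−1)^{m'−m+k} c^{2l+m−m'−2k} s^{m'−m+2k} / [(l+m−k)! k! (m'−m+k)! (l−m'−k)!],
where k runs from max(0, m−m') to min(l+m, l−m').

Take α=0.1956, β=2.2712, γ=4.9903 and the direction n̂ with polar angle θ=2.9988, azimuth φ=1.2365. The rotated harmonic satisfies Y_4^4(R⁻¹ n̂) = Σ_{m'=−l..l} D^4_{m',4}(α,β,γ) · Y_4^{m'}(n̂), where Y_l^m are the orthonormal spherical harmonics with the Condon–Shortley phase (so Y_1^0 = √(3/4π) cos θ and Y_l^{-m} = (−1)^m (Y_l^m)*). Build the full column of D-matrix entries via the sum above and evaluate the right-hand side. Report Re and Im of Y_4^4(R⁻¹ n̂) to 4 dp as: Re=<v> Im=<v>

Re=0.1088 Im=-0.0495

Need the full column D^4_{m',4} for m'=−4..4 at α=0.1956, β=2.2712, γ=4.9903.
cos(β/2)=0.421588, sin(β/2)=0.906787
d^4_{-4,4}: single k=8 term ⇒ +0.457134;  D = +0.432580-0.147804i
d^4_{-3,4}: single k=7 term ⇒ +0.601135;  D = +0.520223-0.301215i
d^4_{-2,4}: single k=6 term ⇒ +0.522864;  D = +0.392939-0.344943i
d^4_{-1,4}: single k=5 term ⇒ +0.343785;  D = +0.209352-0.272690i
d^4_{0,4}: single k=4 term ⇒ +0.178700;  D = +0.079198-0.160192i
d^4_{1,4}: single k=3 term ⇒ +0.074311;  D = +0.019359-0.071745i
d^4_{2,4}: single k=2 term ⇒ +0.024430;  D = +0.001659-0.024374i
d^4_{3,4}: single k=1 term ⇒ +0.006071;  D = -0.000773-0.006022i
d^4_{4,4}: single k=0 term ⇒ +0.000998;  D = -0.000317-0.000946i
Y_4^{m'}(θ=2.9988,φ=1.2365) and Σ D·Y over m':
  (+0.4326-0.1478i)·(+0.0000+0.0002i)  (+0.5202-0.3012i)·(+0.0030-0.0019i)  (+0.3929-0.3449i)·(-0.0311-0.0246i)  (+0.2094-0.2727i)·(-0.0844+0.2429i)  (+0.0792-0.1602i)·(+0.7621+0.0000i)  (+0.0194-0.0717i)·(+0.0844+0.2429i)  (+0.0017-0.0244i)·(-0.0311+0.0246i)  (-0.0008-0.0060i)·(-0.0030-0.0019i)  (-0.0003-0.0009i)·(+0.0000-0.0002i)
Y_4^4(R⁻¹ n̂) = +0.108832-0.049525i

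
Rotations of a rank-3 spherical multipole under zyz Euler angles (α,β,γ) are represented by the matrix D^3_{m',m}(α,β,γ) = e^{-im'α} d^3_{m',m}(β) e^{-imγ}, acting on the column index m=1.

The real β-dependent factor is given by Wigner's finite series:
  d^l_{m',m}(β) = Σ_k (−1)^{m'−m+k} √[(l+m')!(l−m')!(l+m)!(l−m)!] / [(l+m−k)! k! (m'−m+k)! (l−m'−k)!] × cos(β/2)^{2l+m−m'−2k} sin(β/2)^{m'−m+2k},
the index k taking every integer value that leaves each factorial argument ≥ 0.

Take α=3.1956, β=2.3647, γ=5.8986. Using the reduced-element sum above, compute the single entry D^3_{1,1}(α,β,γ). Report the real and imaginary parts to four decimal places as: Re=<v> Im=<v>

Split into d^3_{1,1}(β=2.3647) × two z-phases.
With c≡cos(β/2)=0.378751 and s≡sin(β/2)=0.925499, N=[24·2·24·2]^{1/2}=48.000000
The bounds max(0,m−m')=0 and min(l+m,l−m')=2 give 3 terms
  k=0: (−1)^0·48.0000/(48)·0.3788^6·0.9255^0 = +0.002952
  k=1: (−1)^1·48.0000/(6)·0.3788^4·0.9255^2 = -0.141012
  k=2: (−1)^2·48.0000/(8)·0.3788^2·0.9255^4 = +0.631483
d^3_{1,1}(2.3647) = +0.002952 -0.141012 +0.631483 = +0.493423
Phases: e^{-i·(1)·3.1956}=-0.998542+0.053981i, e^{-i·(1)·5.8986}=+0.926954+0.375175i ⇒ D=-0.466707-0.160160i

Re=-0.4667 Im=-0.1602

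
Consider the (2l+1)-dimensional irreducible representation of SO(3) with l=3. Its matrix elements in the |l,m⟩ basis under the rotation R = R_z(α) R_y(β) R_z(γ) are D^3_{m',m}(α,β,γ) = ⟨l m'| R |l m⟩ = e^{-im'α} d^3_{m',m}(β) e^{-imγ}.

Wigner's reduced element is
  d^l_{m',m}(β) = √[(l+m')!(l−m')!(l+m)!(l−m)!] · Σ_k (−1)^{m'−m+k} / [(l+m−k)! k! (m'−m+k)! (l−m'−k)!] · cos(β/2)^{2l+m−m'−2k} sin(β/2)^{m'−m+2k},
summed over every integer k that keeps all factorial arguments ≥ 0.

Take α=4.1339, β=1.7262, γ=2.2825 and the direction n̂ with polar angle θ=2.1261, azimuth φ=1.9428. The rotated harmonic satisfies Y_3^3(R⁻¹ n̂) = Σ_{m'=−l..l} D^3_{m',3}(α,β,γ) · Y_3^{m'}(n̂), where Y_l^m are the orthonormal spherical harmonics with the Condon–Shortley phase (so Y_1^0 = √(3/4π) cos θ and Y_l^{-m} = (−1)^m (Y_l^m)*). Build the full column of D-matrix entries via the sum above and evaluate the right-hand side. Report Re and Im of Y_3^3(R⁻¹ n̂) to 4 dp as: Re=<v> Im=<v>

Re=0.3183 Im=0.0007

Need the full column D^3_{m',3} for m'=−3..3 at α=4.1339, β=1.7262, γ=2.2825.
cos(β/2)=0.650085, sin(β/2)=0.759861
d^3_{-3,3}: single k=6 term ⇒ +0.192489;  D = +0.143568-0.128220i
d^3_{-2,3}: single k=5 term ⇒ +0.403383;  D = +0.060479+0.398824i
d^3_{-1,3}: single k=4 term ⇒ +0.545662;  D = -0.496444-0.226474i
d^3_{0,3}: single k=3 term ⇒ +0.539050;  D = +0.455473-0.288304i
d^3_{1,3}: single k=2 term ⇒ +0.399388;  D = -0.005661+0.399348i
d^3_{2,3}: single k=1 term ⇒ +0.216103;  D = -0.179248-0.120709i
d^3_{3,3}: single k=0 term ⇒ +0.075478;  D = +0.069530-0.029368i
Y_3^{m'}(θ=2.1261,φ=1.9428) and Σ D·Y over m':
  (+0.1436-0.1282i)·(+0.2300+0.1124i)  (+0.0605+0.3988i)·(+0.2862-0.2635i)  (-0.4964-0.2265i)·(-0.0389-0.0997i)  (+0.4555-0.2883i)·(+0.3168+0.0000i)  (-0.0057+0.3993i)·(+0.0389-0.0997i)  (-0.1792-0.1207i)·(+0.2862+0.2635i)  (+0.0695-0.0294i)·(-0.2300+0.1124i)
Y_3^3(R⁻¹ n̂) = +0.318259+0.000744i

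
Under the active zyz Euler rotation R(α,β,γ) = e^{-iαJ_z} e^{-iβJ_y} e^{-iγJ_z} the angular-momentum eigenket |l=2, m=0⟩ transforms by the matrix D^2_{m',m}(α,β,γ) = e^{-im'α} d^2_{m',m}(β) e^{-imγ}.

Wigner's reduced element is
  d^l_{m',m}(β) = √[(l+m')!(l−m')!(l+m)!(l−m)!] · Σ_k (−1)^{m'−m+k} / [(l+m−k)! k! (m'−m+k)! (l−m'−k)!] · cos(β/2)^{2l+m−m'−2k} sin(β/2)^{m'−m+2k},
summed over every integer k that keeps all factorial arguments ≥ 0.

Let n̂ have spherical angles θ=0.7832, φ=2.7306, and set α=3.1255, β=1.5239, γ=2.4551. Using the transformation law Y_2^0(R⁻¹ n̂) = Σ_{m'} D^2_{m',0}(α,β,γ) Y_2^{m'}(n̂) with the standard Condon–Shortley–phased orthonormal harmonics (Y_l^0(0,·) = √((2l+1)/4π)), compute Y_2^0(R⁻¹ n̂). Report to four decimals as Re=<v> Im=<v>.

Re=0.1270 Im=0.0000

Need the full column D^2_{m',0} for m'=−2..2 at α=3.1255, β=1.5239, γ=2.4551.
cos(β/2)=0.723491, sin(β/2)=0.690334
d^2_{-2,0}: single k=2 term ⇒ +0.611027;  D = +0.610710-0.019663i
d^2_{-1,0}: k∈[1..2] ⇒ +0.640375 -0.583023 = +0.057352;  D = -0.057344+0.000923i
d^2_{0,0}: k∈[0..2] ⇒ +0.273989 -0.997802 +0.227110 = -0.496704;  D = -0.496704+0.000000i
d^2_{1,0}: k∈[0..1] ⇒ -0.640375 +0.583023 = -0.057352;  D = +0.057344+0.000923i
d^2_{2,0}: single k=0 term ⇒ +0.611027;  D = +0.610710+0.019663i
Y_2^{m'}(θ=0.7832,φ=2.7306) and Σ D·Y over m':
  (+0.6107-0.0197i)·(+0.1309+0.1409i)  (-0.0573+0.0009i)·(-0.3541-0.1543i)  (-0.4967+0.0000i)·(+0.1598+0.0000i)  (+0.0573+0.0009i)·(+0.3541-0.1543i)  (+0.6107+0.0197i)·(+0.1309-0.1409i)
Y_2^0(R⁻¹ n̂) = +0.126963+0.000000i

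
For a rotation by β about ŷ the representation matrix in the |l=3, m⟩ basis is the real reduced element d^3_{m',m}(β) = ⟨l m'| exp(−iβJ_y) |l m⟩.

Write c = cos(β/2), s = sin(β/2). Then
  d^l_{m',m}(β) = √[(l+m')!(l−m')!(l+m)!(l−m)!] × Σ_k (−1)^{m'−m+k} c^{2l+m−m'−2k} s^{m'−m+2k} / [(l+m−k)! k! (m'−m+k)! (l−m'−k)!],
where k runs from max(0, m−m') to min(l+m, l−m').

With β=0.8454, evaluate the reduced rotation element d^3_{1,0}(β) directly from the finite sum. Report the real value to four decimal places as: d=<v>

d^3_{1,0}(β=0.8454) via Wigner's sum:
Half-angle: c=0.911985, s=0.410224. N=√(24·2·6·6)=41.569219
Admissible k: 0..2 (factorial args all ≥0)
  k=0: (−1)^1·41.5692/(12)·0.9120^5·0.4102^1 = -0.896499
  k=1: (−1)^2·41.5692/(4)·0.9120^3·0.4102^3 = +0.544175
  k=2: (−1)^3·41.5692/(12)·0.9120^1·0.4102^5 = -0.036702
d^3_{1,0}(0.8454) = -0.896499 +0.544175 -0.036702 = -0.389025

d=-0.3890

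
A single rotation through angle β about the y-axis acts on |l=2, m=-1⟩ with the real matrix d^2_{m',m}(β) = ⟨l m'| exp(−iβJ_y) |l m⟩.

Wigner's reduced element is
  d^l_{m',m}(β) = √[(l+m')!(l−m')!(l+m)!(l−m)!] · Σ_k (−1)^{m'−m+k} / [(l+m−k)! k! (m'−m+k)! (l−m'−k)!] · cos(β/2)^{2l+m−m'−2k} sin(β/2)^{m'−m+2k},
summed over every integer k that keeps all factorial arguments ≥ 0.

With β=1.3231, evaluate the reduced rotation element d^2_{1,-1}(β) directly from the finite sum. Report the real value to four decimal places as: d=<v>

d^2_{1,-1}(β=1.3231) via Wigner's sum:
c=cos(1.3231/2)=0.789041, s=sin(1.3231/2)=0.614341; N=√[6·1·1·6]=6.000000
Admissible k: 0..1 (factorial args all ≥0)
  k=0: (−1)^2·6.0000/(2)·0.7890^2·0.6143^2 = +0.704918
  k=1: (−1)^3·6.0000/(6)·0.7890^0·0.6143^4 = -0.142442
d^2_{1,-1}(1.3231) = +0.704918 -0.142442 = +0.562477

d=0.5625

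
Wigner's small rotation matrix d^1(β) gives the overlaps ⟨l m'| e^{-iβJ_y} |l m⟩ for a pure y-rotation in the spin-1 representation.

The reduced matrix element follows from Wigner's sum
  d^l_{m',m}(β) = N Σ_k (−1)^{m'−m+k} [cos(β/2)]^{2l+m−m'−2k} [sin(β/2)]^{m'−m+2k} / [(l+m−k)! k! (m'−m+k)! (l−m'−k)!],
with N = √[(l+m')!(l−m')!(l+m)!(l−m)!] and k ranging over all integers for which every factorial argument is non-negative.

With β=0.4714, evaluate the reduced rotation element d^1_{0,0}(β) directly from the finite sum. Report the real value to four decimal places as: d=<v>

d^1_{0,0}(β=0.4714) via Wigner's sum:
With c≡cos(β/2)=0.972351 and s≡sin(β/2)=0.233524, N=[1·1·1·1]^{1/2}=1.000000
k∈{0,1} keeps every argument non-negative
  k=0: (−1)^0·1.0000/(1)·0.9724^2·0.2335^0 = +0.945467
  k=1: (−1)^1·1.0000/(1)·0.9724^0·0.2335^2 = -0.054533
d^1_{0,0}(0.4714) = +0.945467 -0.054533 = +0.890933

d=0.8909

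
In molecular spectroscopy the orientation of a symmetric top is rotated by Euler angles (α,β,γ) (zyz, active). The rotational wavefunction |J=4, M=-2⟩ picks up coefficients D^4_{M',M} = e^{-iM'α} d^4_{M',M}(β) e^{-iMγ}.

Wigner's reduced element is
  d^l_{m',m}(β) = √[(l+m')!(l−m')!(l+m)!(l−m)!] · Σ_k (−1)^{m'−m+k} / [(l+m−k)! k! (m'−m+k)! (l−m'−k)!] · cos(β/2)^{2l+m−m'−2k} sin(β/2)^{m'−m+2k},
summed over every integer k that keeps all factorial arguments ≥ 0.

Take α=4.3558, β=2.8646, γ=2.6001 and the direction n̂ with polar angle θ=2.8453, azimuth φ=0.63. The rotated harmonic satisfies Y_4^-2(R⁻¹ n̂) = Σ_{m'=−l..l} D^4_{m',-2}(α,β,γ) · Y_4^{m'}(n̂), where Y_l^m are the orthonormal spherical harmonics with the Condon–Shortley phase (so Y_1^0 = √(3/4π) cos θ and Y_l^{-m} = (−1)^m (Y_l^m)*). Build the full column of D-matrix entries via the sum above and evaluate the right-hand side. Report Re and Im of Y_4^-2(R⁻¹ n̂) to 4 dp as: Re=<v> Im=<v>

Re=-0.0521 Im=-0.3689

Need the full column D^4_{m',-2} for m'=−4..4 at α=4.3558, β=2.8646, γ=2.6001.
cos(β/2)=0.138054, sin(β/2)=0.990425
d^4_{-4,-2}: single k=2 term ⇒ +0.000036;  D = -0.000029-0.000021i
d^4_{-3,-2}: k∈[1..2] ⇒ +0.000004 -0.000547 = -0.000543;  D = -0.000454+0.000299i
d^4_{-2,-2}: k∈[0..2] ⇒ +0.000000 -0.000081 +0.005243 = +0.005162;  D = +0.001153+0.005031i
d^4_{-1,-2}: k∈[0..2] ⇒ -0.000004 +0.001034 -0.035462 = -0.034433;  D = +0.034137+0.004505i
d^4_{0,-2}: k∈[0..2] ⇒ +0.000064 -0.008842 +0.170666 = +0.161888;  D = +0.075876-0.143006i
d^4_{1,-2}: k∈[0..2] ⇒ -0.000689 +0.053194 -0.547565 = -0.495060;  D = -0.328809-0.370093i
d^4_{2,-2}: k∈[0..2] ⇒ +0.005243 -0.215878 +0.925916 = +0.715281;  D = -0.666926+0.258528i
d^4_{3,-2}: k∈[0..1] ⇒ -0.028147 +0.482907 = +0.454759;  D = -0.006011-0.454720i
d^4_{4,-2}: single k=0 term ⇒ +0.095193;  D = +0.089636+0.032048i
Y_4^{m'}(θ=2.8453,φ=0.63) and Σ D·Y over m':
  (-0.0000-0.0000i)·(-0.0026-0.0019i)  (-0.0005+0.0003i)·(+0.0094+0.0283i)  (+0.0012+0.0050i)·(+0.0471-0.1467i)  (+0.0341+0.0045i)·(-0.3633+0.2649i)  (+0.0759-0.1430i)·(+0.5125+0.0000i)  (-0.3288-0.3701i)·(+0.3633+0.2649i)  (-0.6669+0.2585i)·(+0.0471+0.1467i)  (-0.0060-0.4547i)·(-0.0094+0.0283i)  (+0.0896+0.0320i)·(-0.0026+0.0019i)
Y_4^-2(R⁻¹ n̂) = -0.052084-0.368866i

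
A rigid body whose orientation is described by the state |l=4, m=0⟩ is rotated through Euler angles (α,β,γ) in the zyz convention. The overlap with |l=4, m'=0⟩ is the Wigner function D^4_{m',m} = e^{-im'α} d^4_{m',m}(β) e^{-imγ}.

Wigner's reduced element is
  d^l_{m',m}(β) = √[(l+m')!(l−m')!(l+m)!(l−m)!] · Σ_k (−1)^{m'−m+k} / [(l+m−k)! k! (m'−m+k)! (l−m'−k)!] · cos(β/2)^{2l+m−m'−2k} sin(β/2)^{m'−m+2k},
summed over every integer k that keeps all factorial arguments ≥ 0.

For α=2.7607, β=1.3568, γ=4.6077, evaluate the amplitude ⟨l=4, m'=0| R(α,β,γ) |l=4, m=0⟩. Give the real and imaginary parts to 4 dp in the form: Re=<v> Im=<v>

Re=0.2148 Im=0.0000

D^4_{0,0}(2.7607,1.3568,4.6077) = e^{-i·0·2.7607}·d^4_{0,0}(1.3568)·e^{-i·0·4.6077}. Compute d first:
c=cos(1.3568/2)=0.778578, s=sin(1.3568/2)=0.627548; N=√[24·24·24·24]=576.000000
k∈{0,1,2,3,4} keeps every argument non-negative
  k=0: (−1)^0·576.0000/(576)·0.7786^8·0.6275^0 = +0.135026
  k=1: (−1)^1·576.0000/(36)·0.7786^6·0.6275^2 = -1.403544
  k=2: (−1)^2·576.0000/(16)·0.7786^4·0.6275^4 = +2.051628
  k=3: (−1)^3·576.0000/(36)·0.7786^2·0.6275^6 = -0.592388
  k=4: (−1)^4·576.0000/(576)·0.7786^0·0.6275^8 = +0.024053
d^4_{0,0}(1.3568) = +0.135026 -1.403544 +2.051628 -0.592388 +0.024053 = +0.214775
Attach z-rotation phases: D = e^{-i(0)(2.7607)}·(+0.214775)·e^{-i(0)(4.6077)} = +0.214775+0.000000i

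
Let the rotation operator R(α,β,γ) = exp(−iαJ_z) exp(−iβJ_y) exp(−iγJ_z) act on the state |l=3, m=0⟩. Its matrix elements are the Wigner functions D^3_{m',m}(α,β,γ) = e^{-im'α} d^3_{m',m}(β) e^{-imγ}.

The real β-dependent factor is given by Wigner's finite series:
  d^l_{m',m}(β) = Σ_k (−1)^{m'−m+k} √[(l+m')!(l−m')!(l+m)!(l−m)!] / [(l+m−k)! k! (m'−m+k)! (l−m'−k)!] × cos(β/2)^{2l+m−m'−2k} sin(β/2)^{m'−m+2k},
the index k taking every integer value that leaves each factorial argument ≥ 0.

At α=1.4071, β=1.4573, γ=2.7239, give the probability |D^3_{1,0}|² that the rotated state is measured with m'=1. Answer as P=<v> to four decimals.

Split into d^3_{1,0}(β=1.4573) × two z-phases.
c=cos(1.4573/2)=0.746074, s=sin(1.4573/2)=0.665863; N=√[24·2·6·6]=41.569219
k∈{0,1,2} keeps every argument non-negative
  k=0: (−1)^1·41.5692/(12)·0.7461^5·0.6659^1 = -0.533194
  k=1: (−1)^2·41.5692/(4)·0.7461^3·0.6659^3 = +1.274126
  k=2: (−1)^3·41.5692/(12)·0.7461^1·0.6659^5 = -0.338296
d^3_{1,0}(1.4573) = -0.533194 +1.274126 -0.338296 = +0.402636
|D^3_{1,0}|² = |d^3_{1,0}(β)|² = (+0.402636)² = 0.162116 (the z-rotation phases have unit modulus)

P=0.1621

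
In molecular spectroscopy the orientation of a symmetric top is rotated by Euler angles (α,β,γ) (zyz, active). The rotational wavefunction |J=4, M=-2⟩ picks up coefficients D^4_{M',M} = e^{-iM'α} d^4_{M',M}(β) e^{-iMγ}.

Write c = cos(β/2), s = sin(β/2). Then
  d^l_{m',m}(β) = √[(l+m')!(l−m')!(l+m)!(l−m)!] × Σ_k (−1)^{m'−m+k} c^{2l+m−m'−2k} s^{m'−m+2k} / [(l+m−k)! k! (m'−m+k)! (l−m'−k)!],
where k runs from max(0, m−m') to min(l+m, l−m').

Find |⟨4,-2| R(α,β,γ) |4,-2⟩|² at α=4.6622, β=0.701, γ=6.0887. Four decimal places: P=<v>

P=0.0414

D^4_{-2,-2}(4.6622,0.701,6.0887) = e^{-i·-2·4.6622}·d^4_{-2,-2}(0.701)·e^{-i·-2·6.0887}. Compute d first:
c=cos(0.701/2)=0.939201, s=sin(0.701/2)=0.343367; N=√[2·720·2·720]=1440.000000
k: max(0,(-2)−(-2))=0 … min(4+(-2),4−(-2))=2
  k=0: (−1)^0·1440.0000/(1440)·0.9392^8·0.3434^0 = +0.605437
  k=1: (−1)^1·1440.0000/(120)·0.9392^6·0.3434^2 = -0.971071
  k=2: (−1)^2·1440.0000/(96)·0.9392^4·0.3434^4 = +0.162242
d^4_{-2,-2}(0.701) = +0.605437 -0.971071 +0.162242 = -0.203393
|D^4_{-2,-2}|² = |d^4_{-2,-2}(β)|² = (-0.203393)² = 0.041369 (the z-rotation phases have unit modulus)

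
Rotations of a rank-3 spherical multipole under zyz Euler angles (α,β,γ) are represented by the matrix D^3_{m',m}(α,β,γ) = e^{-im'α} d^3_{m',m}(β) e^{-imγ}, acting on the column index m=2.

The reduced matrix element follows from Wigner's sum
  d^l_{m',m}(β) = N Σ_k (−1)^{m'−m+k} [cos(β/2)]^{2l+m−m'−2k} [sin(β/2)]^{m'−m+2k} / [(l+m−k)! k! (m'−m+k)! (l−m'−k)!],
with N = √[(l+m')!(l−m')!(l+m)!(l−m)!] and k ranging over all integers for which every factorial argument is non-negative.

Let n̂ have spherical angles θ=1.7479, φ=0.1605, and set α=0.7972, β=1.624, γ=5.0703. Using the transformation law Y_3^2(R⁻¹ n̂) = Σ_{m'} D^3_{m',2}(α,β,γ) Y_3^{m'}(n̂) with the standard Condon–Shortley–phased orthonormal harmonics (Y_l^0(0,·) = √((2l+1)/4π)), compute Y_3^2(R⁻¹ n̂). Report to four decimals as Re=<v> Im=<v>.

Re=0.2842 Im=-0.0775

Need the full column D^3_{m',2} for m'=−3..3 at α=0.7972, β=1.624, γ=5.0703.
cos(β/2)=0.688048, sin(β/2)=0.725665
d^3_{-3,2}: single k=5 term ⇒ +0.339137;  D = +0.035538-0.337270i
d^3_{-2,2}: k∈[4..5] ⇒ +0.656375 -0.146021 = +0.510354;  D = -0.325732-0.392887i
d^3_{-1,2}: k∈[3..4] ⇒ +0.787218 -0.437824 = +0.349395;  D = -0.348238-0.028402i
d^3_{0,2}: k∈[2..3] ⇒ +0.646411 -0.719023 = -0.072612;  D = +0.054790-0.047651i
d^3_{1,2}: k∈[1..2] ⇒ +0.353860 -0.787218 = -0.433358;  D = +0.025023-0.432635i
d^3_{2,2}: k∈[0..1] ⇒ +0.106100 -0.590090 = -0.483990;  D = -0.326143-0.357599i
d^3_{3,2}: single k=0 term ⇒ -0.274099;  D = -0.273939-0.009364i
Y_3^{m'}(θ=1.7479,φ=0.1605) and Σ D·Y over m':
  (+0.0355-0.3373i)·(+0.3527-0.1843i)  (-0.3257-0.3929i)·(-0.1656+0.0550i)  (-0.3482-0.0284i)·(-0.2653+0.0429i)  (+0.0548-0.0477i)·(+0.1870+0.0000i)  (+0.0250-0.4326i)·(+0.2653+0.0429i)  (-0.3261-0.3576i)·(-0.1656-0.0550i)  (-0.2739-0.0094i)·(-0.3527-0.1843i)
Y_3^2(R⁻¹ n̂) = +0.284208-0.077487i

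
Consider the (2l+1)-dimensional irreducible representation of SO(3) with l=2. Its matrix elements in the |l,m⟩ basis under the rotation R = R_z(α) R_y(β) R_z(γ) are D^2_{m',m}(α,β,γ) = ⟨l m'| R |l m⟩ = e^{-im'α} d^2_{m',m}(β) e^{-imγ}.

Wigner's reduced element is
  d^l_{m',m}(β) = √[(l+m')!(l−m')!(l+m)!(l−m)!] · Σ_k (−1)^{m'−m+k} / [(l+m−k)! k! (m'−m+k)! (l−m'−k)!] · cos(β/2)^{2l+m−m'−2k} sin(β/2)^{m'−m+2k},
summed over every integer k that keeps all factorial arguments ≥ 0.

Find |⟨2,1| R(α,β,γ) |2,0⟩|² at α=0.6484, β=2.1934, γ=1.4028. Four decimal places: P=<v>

P=0.3366

Split into d^2_{1,0}(β=2.1934) × two z-phases.
c=cos(2.1934/2)=0.456535, s=sin(2.1934/2)=0.889706; N=√[6·1·2·2]=4.898979
k∈{0,1} keeps every argument non-negative
  k=0: (−1)^1·4.8990/(2)·0.4565^3·0.8897^1 = -0.207369
  k=1: (−1)^2·4.8990/(2)·0.4565^1·0.8897^3 = +0.787569
d^2_{1,0}(2.1934) = -0.207369 +0.787569 = +0.580200
|D^2_{1,0}|² = |d^2_{1,0}(β)|² = (+0.580200)² = 0.336632 (the z-rotation phases have unit modulus)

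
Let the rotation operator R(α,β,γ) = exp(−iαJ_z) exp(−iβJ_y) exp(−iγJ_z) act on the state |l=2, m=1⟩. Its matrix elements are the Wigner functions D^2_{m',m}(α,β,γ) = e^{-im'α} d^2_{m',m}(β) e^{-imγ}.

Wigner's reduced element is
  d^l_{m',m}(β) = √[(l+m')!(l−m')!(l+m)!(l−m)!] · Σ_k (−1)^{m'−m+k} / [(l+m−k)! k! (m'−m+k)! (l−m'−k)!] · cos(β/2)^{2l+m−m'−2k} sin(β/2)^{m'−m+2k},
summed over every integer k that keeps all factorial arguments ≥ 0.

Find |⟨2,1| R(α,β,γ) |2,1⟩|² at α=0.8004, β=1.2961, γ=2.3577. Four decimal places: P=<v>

Split into d^2_{1,1}(β=1.2961) × two z-phases.
With c≡cos(β/2)=0.797262 and s≡sin(β/2)=0.603633, N=[6·1·6·1]^{1/2}=6.000000
The bounds max(0,m−m')=0 and min(l+m,l−m')=1 give 2 terms
  k=0: (−1)^0·6.0000/(6)·0.7973^4·0.6036^0 = +0.404022
  k=1: (−1)^1·6.0000/(2)·0.7973^2·0.6036^2 = -0.694816
d^2_{1,1}(1.2961) = +0.404022 -0.694816 = -0.290794
|D^2_{1,1}|² = |d^2_{1,1}(β)|² = (-0.290794)² = 0.084561 (the z-rotation phases have unit modulus)

P=0.0846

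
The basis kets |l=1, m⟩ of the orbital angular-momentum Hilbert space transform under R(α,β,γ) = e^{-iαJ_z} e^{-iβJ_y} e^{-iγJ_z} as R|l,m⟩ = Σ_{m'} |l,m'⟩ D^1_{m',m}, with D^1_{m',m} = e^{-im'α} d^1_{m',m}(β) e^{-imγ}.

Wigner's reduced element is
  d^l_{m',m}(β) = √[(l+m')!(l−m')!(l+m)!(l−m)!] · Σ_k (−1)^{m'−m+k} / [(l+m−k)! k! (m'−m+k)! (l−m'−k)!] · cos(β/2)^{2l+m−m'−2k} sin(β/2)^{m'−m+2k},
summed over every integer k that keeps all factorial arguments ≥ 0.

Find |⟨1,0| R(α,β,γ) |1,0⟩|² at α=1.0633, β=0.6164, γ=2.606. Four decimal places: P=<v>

P=0.6658

First d^1_{0,0}(β=0.6164), then the phase factors e^{-i(0)α} and e^{-i(0)γ}:
Half-angle: c=0.952881, s=0.303344. N=√(1·1·1·1)=1.000000
k∈{0,1} keeps every argument non-negative
  k=0: (−1)^0·1.0000/(1)·0.9529^2·0.3033^0 = +0.907982
  k=1: (−1)^1·1.0000/(1)·0.9529^0·0.3033^2 = -0.092018
d^1_{0,0}(0.6164) = +0.907982 -0.092018 = +0.815965
|D^1_{0,0}|² = |d^1_{0,0}(β)|² = (+0.815965)² = 0.665799 (the z-rotation phases have unit modulus)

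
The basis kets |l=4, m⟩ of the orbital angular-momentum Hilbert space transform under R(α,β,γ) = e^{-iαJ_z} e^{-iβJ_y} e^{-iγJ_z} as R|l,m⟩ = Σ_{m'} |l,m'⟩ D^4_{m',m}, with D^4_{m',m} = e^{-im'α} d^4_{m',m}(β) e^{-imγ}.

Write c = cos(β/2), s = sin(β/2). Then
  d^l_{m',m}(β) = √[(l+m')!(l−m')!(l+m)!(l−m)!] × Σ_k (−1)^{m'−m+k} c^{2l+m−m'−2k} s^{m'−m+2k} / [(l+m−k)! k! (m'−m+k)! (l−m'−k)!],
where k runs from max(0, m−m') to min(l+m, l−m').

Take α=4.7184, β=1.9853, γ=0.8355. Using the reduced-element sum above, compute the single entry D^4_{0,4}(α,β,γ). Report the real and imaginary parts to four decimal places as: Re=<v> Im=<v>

D^4_{0,4}(4.7184,1.9853,0.8355) = e^{-i·0·4.7184}·d^4_{0,4}(1.9853)·e^{-i·4·0.8355}. Compute d first:
c=cos(1.9853/2)=0.546472, s=sin(1.9853/2)=0.837477; N=√[24·24·40320·1]=4819.161753
k: max(0,(4)−(0))=4 … min(4+(4),4−(0))=4
  k=4: (−1)^0·4819.1618/(576)·0.5465^4·0.8375^4 = +0.367040
d^4_{0,4}(1.9853) = +0.367040
D = (+1.000000+0.000000i)·(+0.367040)·(-0.979986+0.199069i) = -0.359694+0.073066i

Re=-0.3597 Im=0.0731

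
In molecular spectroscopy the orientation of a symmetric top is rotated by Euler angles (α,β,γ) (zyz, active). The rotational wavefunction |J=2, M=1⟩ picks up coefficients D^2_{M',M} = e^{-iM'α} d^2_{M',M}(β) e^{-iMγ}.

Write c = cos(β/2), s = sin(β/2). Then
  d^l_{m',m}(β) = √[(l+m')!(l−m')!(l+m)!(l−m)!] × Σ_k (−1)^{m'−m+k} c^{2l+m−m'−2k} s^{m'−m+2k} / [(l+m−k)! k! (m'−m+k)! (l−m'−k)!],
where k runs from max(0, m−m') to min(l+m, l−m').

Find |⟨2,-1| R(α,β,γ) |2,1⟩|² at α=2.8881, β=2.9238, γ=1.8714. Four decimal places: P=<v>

P=0.8864

D^2_{-1,1}(2.8881,2.9238,1.8714) = e^{-i·-1·2.8881}·d^2_{-1,1}(2.9238)·e^{-i·1·1.8714}. Compute d first:
With c≡cos(β/2)=0.108681 and s≡sin(β/2)=0.994077, N=[1·6·6·1]^{1/2}=6.000000
k∈{2,3} keeps every argument non-negative
  k=2: (−1)^0·6.0000/(2)·0.1087^2·0.9941^2 = +0.035016
  k=3: (−1)^1·6.0000/(6)·0.1087^0·0.9941^4 = -0.976516
d^2_{-1,1}(2.9238) = +0.035016 -0.976516 = -0.941500
|D^2_{-1,1}|² = |d^2_{-1,1}(β)|² = (-0.941500)² = 0.886422 (the z-rotation phases have unit modulus)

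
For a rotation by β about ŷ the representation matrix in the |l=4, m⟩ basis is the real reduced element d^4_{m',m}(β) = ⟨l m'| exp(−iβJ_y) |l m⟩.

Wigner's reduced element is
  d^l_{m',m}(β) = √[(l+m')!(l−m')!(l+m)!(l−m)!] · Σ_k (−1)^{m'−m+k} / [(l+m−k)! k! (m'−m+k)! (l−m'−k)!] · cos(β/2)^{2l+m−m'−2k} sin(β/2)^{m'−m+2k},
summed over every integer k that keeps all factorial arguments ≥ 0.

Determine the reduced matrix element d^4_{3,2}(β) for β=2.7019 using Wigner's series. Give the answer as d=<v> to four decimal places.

d^4_{3,2}(β=2.7019) via Wigner's sum:
Half-angle: c=0.218080, s=0.975931. N=√(5040·1·720·2)=2693.993318
k: max(0,(2)−(3))=0 … min(4+(2),4−(3))=1
  k=0: (−1)^1·2693.9933/(720)·0.2181^7·0.9759^1 = -0.000086
  k=1: (−1)^2·2693.9933/(240)·0.2181^5·0.9759^3 = +0.005147
d^4_{3,2}(2.7019) = -0.000086 +0.005147 = +0.005061

d=0.0051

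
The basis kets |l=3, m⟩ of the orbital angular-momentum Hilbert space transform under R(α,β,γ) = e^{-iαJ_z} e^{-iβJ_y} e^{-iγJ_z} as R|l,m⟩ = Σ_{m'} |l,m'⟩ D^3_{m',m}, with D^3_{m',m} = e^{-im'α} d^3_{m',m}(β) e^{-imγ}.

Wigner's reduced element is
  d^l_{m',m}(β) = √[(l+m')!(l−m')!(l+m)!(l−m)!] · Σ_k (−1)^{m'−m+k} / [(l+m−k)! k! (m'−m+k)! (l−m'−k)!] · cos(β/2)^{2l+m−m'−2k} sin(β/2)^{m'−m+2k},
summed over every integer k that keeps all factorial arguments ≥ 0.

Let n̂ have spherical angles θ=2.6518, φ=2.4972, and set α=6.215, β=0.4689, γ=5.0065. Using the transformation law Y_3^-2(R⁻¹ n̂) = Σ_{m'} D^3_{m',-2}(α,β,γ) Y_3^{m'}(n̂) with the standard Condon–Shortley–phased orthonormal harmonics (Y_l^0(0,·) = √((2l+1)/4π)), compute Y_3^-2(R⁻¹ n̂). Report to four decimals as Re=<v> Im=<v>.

Re=-0.0390 Im=-0.0545

Need the full column D^3_{m',-2} for m'=−3..3 at α=6.215, β=0.4689, γ=5.0065.
cos(β/2)=0.972642, sin(β/2)=0.232308
d^3_{-3,-2}: single k=1 term ⇒ +0.495342;  D = -0.459330-0.185418i
d^3_{-2,-2}: k∈[0..1] ⇒ +0.846679 -0.241497 = +0.605182;  D = -0.544446-0.264242i
d^3_{-1,-2}: k∈[0..1] ⇒ -0.639484 +0.072960 = -0.566525;  D = +0.491631+0.281513i
d^3_{0,-2}: k∈[0..1] ⇒ +0.264546 -0.015091 = +0.249455;  D = -0.207529-0.138418i
d^3_{1,-2}: k∈[0..1] ⇒ -0.072960 +0.002081 = -0.070879;  D = +0.056149+0.043255i
d^3_{2,-2}: k∈[0..1] ⇒ +0.013776 -0.000157 = +0.013619;  D = -0.010198-0.009027i
d^3_{3,-2}: single k=0 term ⇒ -0.001612;  D = +0.001131+0.001148i
Y_3^{m'}(θ=2.6518,φ=2.4972) and Σ D·Y over m':
  (-0.4593-0.1854i)·(+0.0154-0.0406i)  (-0.5444-0.2642i)·(-0.0555-0.1917i)  (+0.4916+0.2815i)·(-0.3517-0.2643i)  (-0.2075-0.1384i)·(-0.2942+0.0000i)  (+0.0561+0.0433i)·(+0.3517-0.2643i)  (-0.0102-0.0090i)·(-0.0555+0.1917i)  (+0.0011+0.0011i)·(-0.0154-0.0406i)
Y_3^-2(R⁻¹ n̂) = -0.038971-0.054490i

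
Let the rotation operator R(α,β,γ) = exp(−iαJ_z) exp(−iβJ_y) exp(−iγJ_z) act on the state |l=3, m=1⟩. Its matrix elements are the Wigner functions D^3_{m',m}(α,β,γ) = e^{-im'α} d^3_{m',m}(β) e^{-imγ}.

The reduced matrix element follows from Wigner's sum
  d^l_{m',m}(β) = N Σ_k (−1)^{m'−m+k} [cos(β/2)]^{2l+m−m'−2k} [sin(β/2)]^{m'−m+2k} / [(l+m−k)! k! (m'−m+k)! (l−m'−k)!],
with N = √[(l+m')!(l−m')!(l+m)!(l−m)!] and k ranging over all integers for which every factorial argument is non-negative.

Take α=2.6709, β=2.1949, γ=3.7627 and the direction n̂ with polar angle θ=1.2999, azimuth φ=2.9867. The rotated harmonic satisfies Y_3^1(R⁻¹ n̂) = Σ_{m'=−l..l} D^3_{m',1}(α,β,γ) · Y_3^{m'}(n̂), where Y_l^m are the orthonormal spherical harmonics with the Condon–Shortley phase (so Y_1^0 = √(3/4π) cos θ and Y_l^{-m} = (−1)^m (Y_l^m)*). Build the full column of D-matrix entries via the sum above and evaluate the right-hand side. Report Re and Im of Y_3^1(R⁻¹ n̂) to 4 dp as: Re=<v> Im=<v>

Re=-0.1021 Im=0.1589

Need the full column D^3_{m',1} for m'=−3..3 at α=2.6709, β=2.1949, γ=3.7627.
cos(β/2)=0.455867, sin(β/2)=0.890048
d^3_{-3,1}: single k=4 term ⇒ +0.505098;  D = -0.225318-0.452057i
d^3_{-2,1}: k∈[3..4] ⇒ +0.422460 -0.805202 = -0.382743;  D = +0.003178-0.382730i
d^3_{-1,1}: k∈[2..4] ⇒ +0.205273 -1.043326 +0.497141 = -0.340912;  D = -0.157122+0.302545i
d^3_{0,1}: k∈[1..3] ⇒ +0.060701 -0.694172 +0.882055 = +0.248584;  D = -0.202157+0.144660i
d^3_{1,1}: k∈[0..2] ⇒ +0.008975 -0.273697 +0.782495 = +0.517772;  D = +0.511926-0.077587i
d^3_{2,1}: k∈[0..1] ⇒ -0.055412 +0.422460 = +0.367047;  D = -0.348382-0.115558i
d^3_{3,1}: single k=0 term ⇒ +0.132503;  D = +0.093170+0.094214i
Y_3^{m'}(θ=1.2999,φ=2.9867) and Σ D·Y over m':
  (-0.2253-0.4521i)·(-0.3336-0.1673i)  (+0.0032-0.3827i)·(+0.2418+0.0774i)  (-0.1571+0.3025i)·(+0.1975+0.0308i)  (-0.2022+0.1447i)·(-0.2638+0.0000i)  (+0.5119-0.0776i)·(-0.1975+0.0308i)  (-0.3484-0.1156i)·(+0.2418-0.0774i)  (+0.0932+0.0942i)·(+0.3336-0.1673i)
Y_3^1(R⁻¹ n̂) = -0.102130+0.158942i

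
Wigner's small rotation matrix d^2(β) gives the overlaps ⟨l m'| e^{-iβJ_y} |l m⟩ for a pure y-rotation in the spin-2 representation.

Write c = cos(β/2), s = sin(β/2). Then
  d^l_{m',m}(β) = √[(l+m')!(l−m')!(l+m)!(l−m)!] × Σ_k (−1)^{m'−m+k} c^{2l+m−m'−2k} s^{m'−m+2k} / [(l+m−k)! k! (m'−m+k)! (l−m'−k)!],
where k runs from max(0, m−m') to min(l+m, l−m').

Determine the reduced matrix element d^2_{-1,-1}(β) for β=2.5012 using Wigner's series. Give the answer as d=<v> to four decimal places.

d^2_{-1,-1}(β=2.5012) via Wigner's sum:
Half-angle: c=0.314753, s=0.949174. N=√(1·6·1·6)=6.000000
Admissible k: 0..1 (factorial args all ≥0)
  k=0: (−1)^0·6.0000/(6)·0.3148^4·0.9492^0 = +0.009815
  k=1: (−1)^1·6.0000/(2)·0.3148^2·0.9492^2 = -0.267764
d^2_{-1,-1}(2.5012) = +0.009815 -0.267764 = -0.257949

d=-0.2579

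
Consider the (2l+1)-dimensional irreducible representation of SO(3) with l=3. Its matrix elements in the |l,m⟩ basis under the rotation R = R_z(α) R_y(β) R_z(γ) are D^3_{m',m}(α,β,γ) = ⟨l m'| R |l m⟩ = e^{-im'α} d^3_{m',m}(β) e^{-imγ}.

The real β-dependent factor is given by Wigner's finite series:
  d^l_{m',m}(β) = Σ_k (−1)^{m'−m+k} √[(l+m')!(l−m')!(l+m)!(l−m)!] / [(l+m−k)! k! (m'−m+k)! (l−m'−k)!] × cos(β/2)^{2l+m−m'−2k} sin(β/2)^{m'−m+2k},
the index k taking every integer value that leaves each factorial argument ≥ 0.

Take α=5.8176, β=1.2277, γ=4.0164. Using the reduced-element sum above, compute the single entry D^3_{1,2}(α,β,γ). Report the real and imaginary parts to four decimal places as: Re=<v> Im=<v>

Re=0.0013 Im=-0.0044

Split into d^3_{1,2}(β=1.2277) × two z-phases.
With c≡cos(β/2)=0.817436 and s≡sin(β/2)=0.576019, N=[24·2·120·1]^{1/2}=75.894664
k: max(0,(2)−(1))=1 … min(3+(2),3−(1))=2
  k=1: (−1)^0·75.8947/(24)·0.8174^5·0.5760^1 = +0.664824
  k=2: (−1)^1·75.8947/(12)·0.8174^3·0.5760^3 = -0.660240
d^3_{1,2}(1.2277) = +0.664824 -0.660240 = +0.004584
D = (+0.893559+0.448946i)·(+0.004584)·(-0.177867-0.984055i) = +0.001296-0.004396i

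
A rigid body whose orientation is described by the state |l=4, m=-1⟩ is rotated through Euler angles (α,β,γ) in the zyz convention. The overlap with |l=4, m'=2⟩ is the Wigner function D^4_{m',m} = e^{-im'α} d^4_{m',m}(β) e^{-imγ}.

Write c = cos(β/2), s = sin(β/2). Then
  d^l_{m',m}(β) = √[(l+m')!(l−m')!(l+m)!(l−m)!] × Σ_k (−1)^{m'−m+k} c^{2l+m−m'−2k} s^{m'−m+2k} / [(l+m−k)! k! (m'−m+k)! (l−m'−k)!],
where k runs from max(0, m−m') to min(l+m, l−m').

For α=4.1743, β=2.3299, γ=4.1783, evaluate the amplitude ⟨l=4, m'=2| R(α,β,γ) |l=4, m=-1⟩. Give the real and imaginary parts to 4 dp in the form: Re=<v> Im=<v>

Re=0.0909 Im=-0.1510

First d^4_{2,-1}(β=2.3299), then the phase factors e^{-i(2)α} and e^{-i(-1)γ}:
c=cos(2.3299/2)=0.394796, s=sin(2.3299/2)=0.918769; N=√[720·2·6·120]=1018.233765
k: max(0,(-1)−(2))=0 … min(4+(-1),4−(2))=2
  k=0: (−1)^3·1018.2338/(72)·0.3948^5·0.9188^3 = -0.105196
  k=1: (−1)^4·1018.2338/(48)·0.3948^3·0.9188^5 = +0.854588
  k=2: (−1)^5·1018.2338/(240)·0.3948^1·0.9188^7 = -0.925662
d^4_{2,-1}(2.3299) = -0.105196 +0.854588 -0.925662 = -0.176270
Phases: e^{-i·(2)·4.1743}=-0.474696-0.880150i, e^{-i·(-1)·4.1783}=-0.509057-0.860733i ⇒ D=+0.090943-0.150999i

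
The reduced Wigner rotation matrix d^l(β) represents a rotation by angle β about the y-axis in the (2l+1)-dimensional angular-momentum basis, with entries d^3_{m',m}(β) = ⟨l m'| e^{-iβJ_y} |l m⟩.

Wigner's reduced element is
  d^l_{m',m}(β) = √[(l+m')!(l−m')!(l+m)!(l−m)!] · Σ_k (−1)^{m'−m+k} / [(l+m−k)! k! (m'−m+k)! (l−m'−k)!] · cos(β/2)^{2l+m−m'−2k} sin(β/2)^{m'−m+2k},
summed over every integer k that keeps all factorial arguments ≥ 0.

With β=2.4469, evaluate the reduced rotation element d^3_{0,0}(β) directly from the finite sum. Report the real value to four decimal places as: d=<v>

d=0.0188

d^3_{0,0}(β=2.4469) via Wigner's sum:
Half-angle: c=0.340404, s=0.940279. N=√(6·6·6·6)=36.000000
Admissible k: 0..3 (factorial args all ≥0)
  k=0: (−1)^0·36.0000/(36)·0.3404^6·0.9403^0 = +0.001556
  k=1: (−1)^1·36.0000/(4)·0.3404^4·0.9403^2 = -0.106840
  k=2: (−1)^2·36.0000/(4)·0.3404^2·0.9403^4 = +0.815190
  k=3: (−1)^3·36.0000/(36)·0.3404^0·0.9403^6 = -0.691101
d^3_{0,0}(2.4469) = +0.001556 -0.106840 +0.815190 -0.691101 = +0.018805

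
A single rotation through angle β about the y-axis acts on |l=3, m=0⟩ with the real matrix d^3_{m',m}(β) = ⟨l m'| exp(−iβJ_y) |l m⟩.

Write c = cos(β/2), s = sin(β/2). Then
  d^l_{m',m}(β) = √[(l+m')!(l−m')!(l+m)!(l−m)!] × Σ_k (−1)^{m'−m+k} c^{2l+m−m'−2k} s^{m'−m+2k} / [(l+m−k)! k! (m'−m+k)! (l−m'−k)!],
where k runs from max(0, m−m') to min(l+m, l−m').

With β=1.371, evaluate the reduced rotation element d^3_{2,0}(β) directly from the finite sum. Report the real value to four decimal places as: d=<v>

d^3_{2,0}(β=1.371) via Wigner's sum:
Half-angle: c=0.774103, s=0.633060. N=√(120·1·6·6)=65.726707
k∈{0,1} keeps every argument non-negative
  k=0: (−1)^2·65.7267/(12)·0.7741^4·0.6331^2 = +0.788215
  k=1: (−1)^3·65.7267/(12)·0.7741^2·0.6331^4 = -0.527154
d^3_{2,0}(1.371) = +0.788215 -0.527154 = +0.261061

d=0.2611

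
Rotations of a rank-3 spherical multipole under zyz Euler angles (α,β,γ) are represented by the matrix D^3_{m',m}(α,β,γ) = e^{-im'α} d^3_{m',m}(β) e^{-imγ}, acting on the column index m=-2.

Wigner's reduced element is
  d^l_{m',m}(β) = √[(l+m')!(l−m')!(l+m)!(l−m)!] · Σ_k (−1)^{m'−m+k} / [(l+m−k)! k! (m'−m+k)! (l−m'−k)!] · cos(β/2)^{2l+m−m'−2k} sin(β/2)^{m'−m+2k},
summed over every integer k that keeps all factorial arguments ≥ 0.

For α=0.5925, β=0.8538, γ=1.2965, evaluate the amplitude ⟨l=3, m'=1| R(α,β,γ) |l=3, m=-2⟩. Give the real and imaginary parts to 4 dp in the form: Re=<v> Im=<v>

D^3_{1,-2}(0.5925,0.8538,1.2965) = e^{-i·1·0.5925}·d^3_{1,-2}(0.8538)·e^{-i·-2·1.2965}. Compute d first:
Half-angle: c=0.910254, s=0.414051. N=√(24·2·1·120)=75.894664
The bounds max(0,m−m')=0 and min(l+m,l−m')=1 give 2 terms
  k=0: (−1)^3·75.8947/(12)·0.9103^3·0.4141^3 = -0.338594
  k=1: (−1)^4·75.8947/(24)·0.9103^1·0.4141^5 = +0.035029
d^3_{1,-2}(0.8538) = -0.338594 +0.035029 = -0.303564
Attach z-rotation phases: D = e^{-i(1)(0.5925)}·(-0.303564)·e^{-i(-2)(1.2965)} = +0.126465-0.275967i

Re=0.1265 Im=-0.2760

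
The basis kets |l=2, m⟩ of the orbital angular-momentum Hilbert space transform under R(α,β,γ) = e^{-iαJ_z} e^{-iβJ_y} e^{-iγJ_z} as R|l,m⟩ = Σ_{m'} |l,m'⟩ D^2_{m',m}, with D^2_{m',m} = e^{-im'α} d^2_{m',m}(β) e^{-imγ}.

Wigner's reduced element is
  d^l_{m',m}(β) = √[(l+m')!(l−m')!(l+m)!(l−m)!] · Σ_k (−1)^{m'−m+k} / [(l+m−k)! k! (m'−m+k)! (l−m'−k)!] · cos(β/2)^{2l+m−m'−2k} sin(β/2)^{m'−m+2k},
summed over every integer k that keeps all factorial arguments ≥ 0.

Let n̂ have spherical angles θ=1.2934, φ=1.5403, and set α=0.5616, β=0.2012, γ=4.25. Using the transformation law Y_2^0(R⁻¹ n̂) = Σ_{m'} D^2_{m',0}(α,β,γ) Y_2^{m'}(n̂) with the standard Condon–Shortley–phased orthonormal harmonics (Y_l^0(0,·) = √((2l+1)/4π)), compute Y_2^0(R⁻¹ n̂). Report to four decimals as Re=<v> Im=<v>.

Need the full column D^2_{m',0} for m'=−2..2 at α=0.5616, β=0.2012, γ=4.25.
cos(β/2)=0.994944, sin(β/2)=0.100430
d^2_{-2,0}: single k=2 term ⇒ +0.024457;  D = +0.010585+0.022048i
d^2_{-1,0}: k∈[1..2] ⇒ +0.242291 -0.002469 = +0.239822;  D = +0.202986+0.127715i
d^2_{0,0}: k∈[0..2] ⇒ +0.979929 -0.039938 +0.000102 = +0.940093;  D = +0.940093+0.000000i
d^2_{1,0}: k∈[0..1] ⇒ -0.242291 +0.002469 = -0.239822;  D = -0.202986+0.127715i
d^2_{2,0}: single k=0 term ⇒ +0.024457;  D = +0.010585-0.022048i
Y_2^{m'}(θ=1.2934,φ=1.5403) and Σ D·Y over m':
  (+0.0106+0.0220i)·(-0.3566-0.0218i)  (+0.2030+0.1277i)·(+0.0062-0.2034i)  (+0.9401+0.0000i)·(-0.2444+0.0000i)  (-0.2030+0.1277i)·(-0.0062-0.2034i)  (+0.0106-0.0220i)·(-0.3566+0.0218i)
Y_2^0(R⁻¹ n̂) = -0.181911+0.000000i

Re=-0.1819 Im=0.0000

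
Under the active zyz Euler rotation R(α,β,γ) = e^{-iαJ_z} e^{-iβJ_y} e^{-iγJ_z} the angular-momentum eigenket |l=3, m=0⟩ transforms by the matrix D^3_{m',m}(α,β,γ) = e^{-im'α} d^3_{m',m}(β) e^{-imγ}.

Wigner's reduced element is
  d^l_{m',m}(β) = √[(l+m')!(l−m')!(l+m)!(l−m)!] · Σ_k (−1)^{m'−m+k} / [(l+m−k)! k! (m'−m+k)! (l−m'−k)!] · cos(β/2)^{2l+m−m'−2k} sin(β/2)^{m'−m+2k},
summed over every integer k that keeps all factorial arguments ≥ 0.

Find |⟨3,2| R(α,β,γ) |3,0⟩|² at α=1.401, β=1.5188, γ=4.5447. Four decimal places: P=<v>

P=0.0050

Split into d^3_{2,0}(β=1.5188) × two z-phases.
Half-angle: c=0.725249, s=0.688486. N=√(120·1·6·6)=65.726707
k∈{0,1} keeps every argument non-negative
  k=0: (−1)^2·65.7267/(12)·0.7252^4·0.6885^2 = +0.718291
  k=1: (−1)^3·65.7267/(12)·0.7252^2·0.6885^4 = -0.647317
d^3_{2,0}(1.5188) = +0.718291 -0.647317 = +0.070975
|D^3_{2,0}|² = |d^3_{2,0}(β)|² = (+0.070975)² = 0.005037 (the z-rotation phases have unit modulus)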